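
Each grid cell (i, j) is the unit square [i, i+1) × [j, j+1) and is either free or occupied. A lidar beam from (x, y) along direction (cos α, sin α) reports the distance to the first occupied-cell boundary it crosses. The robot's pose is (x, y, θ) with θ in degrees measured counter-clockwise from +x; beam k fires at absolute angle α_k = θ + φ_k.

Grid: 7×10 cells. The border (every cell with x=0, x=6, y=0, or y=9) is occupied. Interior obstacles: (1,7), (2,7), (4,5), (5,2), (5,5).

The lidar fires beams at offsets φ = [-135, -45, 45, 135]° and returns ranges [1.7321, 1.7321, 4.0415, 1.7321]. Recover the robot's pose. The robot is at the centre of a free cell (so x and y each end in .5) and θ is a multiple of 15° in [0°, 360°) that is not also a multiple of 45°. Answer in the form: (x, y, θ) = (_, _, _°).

Enumerate (i+0.5, j+0.5, θ) over the 35 free cells and 16 admissible headings. For each, cast all 4 beams and compare to the given ranges.
  (3.5, 2.5, 60°): beam 1 = 1.5529 ≠ 1.7321 ✗
  (5.5, 6.5, 195°): beam 1 = 1.0000 ≠ 1.7321 ✗
  (2.5, 1.5, 120°): beam 1 = 1.9319 ≠ 1.7321 ✗
  …
  (4.5, 7.5, 165°): r_1=1.7321, r_2=1.7321, r_3=4.0415, r_4=1.7321 — all match ✓
No second candidate reproduces the full scan.

(x, y, θ) = (4.5, 7.5, 165°)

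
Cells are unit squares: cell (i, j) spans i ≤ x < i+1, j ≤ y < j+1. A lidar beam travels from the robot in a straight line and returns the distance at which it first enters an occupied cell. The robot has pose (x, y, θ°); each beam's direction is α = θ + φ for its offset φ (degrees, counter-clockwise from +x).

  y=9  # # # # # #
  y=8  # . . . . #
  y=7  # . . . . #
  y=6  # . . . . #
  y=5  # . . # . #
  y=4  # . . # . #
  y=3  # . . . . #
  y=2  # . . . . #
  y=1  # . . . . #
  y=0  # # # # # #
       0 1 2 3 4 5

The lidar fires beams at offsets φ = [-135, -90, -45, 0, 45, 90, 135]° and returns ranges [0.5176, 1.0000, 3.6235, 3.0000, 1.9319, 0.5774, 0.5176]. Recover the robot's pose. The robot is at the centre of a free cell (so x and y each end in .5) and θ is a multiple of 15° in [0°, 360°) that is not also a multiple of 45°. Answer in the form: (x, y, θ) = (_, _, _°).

The pose lattice has 30·16 = 480 candidates. Test each by forward raycasting.
  (1.5, 5.5, 255°): beam 1 = 1.0000 ≠ 0.5176 ✗
  (2.5, 3.5, 240°): beam 1 = 5.6940 ≠ 0.5176 ✗
  (1.5, 1.5, 300°): beam 2 = 0.5774 ≠ 1.0000 ✗
  (2.5, 1.5, 165°): beam 1 = 2.8868 ≠ 0.5176 ✗
  …
  (1.5, 1.5, 60°): r_1=0.5176, r_2=1.0000, r_3=3.6235, r_4=3.0000, r_5=1.9319, r_6=0.5774, r_7=0.5176 — all match ✓
No second candidate reproduces the full scan.

(x, y, θ) = (1.5, 1.5, 60°)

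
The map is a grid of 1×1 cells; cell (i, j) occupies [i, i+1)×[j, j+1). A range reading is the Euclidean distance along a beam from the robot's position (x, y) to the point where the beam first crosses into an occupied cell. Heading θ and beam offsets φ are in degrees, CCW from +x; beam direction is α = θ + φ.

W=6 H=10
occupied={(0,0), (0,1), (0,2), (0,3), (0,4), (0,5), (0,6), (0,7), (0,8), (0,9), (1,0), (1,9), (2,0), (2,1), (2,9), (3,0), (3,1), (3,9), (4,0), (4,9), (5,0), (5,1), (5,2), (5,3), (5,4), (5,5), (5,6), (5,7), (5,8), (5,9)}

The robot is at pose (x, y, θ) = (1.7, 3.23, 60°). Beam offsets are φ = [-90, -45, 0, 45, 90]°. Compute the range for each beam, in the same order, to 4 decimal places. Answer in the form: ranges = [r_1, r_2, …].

ranges = [2.4600, 3.4164, 6.6000, 2.7046, 0.8083]

beam 1: φ=-90°, α=330°
  d=(0.8660,-0.5000)  start (1,3)  tX=0.3464 tY=0.4600  stride 1/|dx|=1.1547 1/|dy|=2.0000
    cross x-line → (2,3), t=0.3464
    cross y-line → (2,2), t=0.4600
    cross x-line → (3,2), t=1.5011
    cross y-line → (3,1), t=2.4600 (wall)
  → r_1 = 2.4600
beam 2: φ=-45°, α=15°
  d=(0.9659,0.2588)  start (1,3)  tX=0.3106 tY=2.9751  stride 1/|dx|=1.0353 1/|dy|=3.8637
    cross x-line → (2,3), t=0.3106
    cross x-line → (3,3), t=1.3459
    cross x-line → (4,3), t=2.3811
    cross y-line → (4,4), t=2.9751
    cross x-line → (5,4), t=3.4164 (wall)
  → r_2 = 3.4164
beam 3: φ=0°, α=60°
  d=(0.5000,0.8660)  start (1,3)  tX=0.6000 tY=0.8891  stride 1/|dx|=2.0000 1/|dy|=1.1547
    cross x-line → (2,3), t=0.6000
    cross y-line → (2,4), t=0.8891
    cross y-line → (2,5), t=2.0438
    cross x-line → (3,5), t=2.6000
    cross y-line → (3,6), t=3.1985
    cross y-line → (3,7), t=4.3532
    cross x-line → (4,7), t=4.6000
    cross y-line → (4,8), t=5.5079
    cross x-line → (5,8), t=6.6000 (wall)
  → r_3 = 6.6000
beam 4: φ=45°, α=105°
  d=(-0.2588,0.9659)  start (1,3)  tX=2.7046 tY=0.7972  stride 1/|dx|=3.8637 1/|dy|=1.0353
    cross y-line → (1,4), t=0.7972
    cross y-line → (1,5), t=1.8324
    cross x-line → (0,5), t=2.7046 (wall)
  → r_4 = 2.7046
beam 5: φ=90°, α=150°
  d=(-0.8660,0.5000)  start (1,3)  tX=0.8083 tY=1.5400  stride 1/|dx|=1.1547 1/|dy|=2.0000
    cross x-line → (0,3), t=0.8083 (wall)
  → r_5 = 0.8083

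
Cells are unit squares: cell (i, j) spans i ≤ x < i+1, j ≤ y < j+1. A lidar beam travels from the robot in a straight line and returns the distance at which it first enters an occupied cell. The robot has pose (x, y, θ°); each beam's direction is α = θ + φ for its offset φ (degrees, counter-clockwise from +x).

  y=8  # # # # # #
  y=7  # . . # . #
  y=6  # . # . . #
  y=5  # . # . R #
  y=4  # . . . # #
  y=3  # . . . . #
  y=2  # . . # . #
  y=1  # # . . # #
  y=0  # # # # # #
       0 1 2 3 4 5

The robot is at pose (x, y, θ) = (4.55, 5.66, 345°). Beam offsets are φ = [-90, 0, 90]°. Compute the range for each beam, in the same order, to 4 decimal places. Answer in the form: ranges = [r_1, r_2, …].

ranges = [0.6833, 0.4659, 1.7387]

beam 1: φ=-90°, α=255°
  direction (-0.2588, -0.9659); cell (4,5); t to first gridline: x 2.1250, y 0.6833 (then +3.8637 / +1.0353)
    (4,4) via y @ 0.6833  # hit
  → r_1 = 0.6833
beam 2: φ=0°, α=345°
  direction (0.9659, -0.2588); cell (4,5); t to first gridline: x 0.4659, y 2.5500 (then +1.0353 / +3.8637)
    (5,5) via x @ 0.4659  # hit
  → r_2 = 0.4659
beam 3: φ=90°, α=75°
  direction (0.2588, 0.9659); cell (4,5); t to first gridline: x 1.7387, y 0.3520 (then +3.8637 / +1.0353)
    (4,6) via y @ 0.3520
    (4,7) via y @ 1.3873
    (5,7) via x @ 1.7387  # hit
  → r_3 = 1.7387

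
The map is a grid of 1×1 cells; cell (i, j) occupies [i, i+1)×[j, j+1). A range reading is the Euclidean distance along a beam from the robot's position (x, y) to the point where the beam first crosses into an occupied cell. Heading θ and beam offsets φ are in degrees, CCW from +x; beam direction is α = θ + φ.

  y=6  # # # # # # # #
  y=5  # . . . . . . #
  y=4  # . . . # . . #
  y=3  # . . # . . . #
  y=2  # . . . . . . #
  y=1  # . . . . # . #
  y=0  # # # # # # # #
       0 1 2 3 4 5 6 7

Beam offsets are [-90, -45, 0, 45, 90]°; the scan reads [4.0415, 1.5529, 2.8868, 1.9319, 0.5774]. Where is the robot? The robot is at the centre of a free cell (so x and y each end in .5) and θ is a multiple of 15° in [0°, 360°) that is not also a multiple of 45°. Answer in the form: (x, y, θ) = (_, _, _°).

(x, y, θ) = (1.5, 3.5, 60°)

Enumerate (i+0.5, j+0.5, θ) over the 27 free cells and 16 admissible headings. For each, cast all 5 beams and compare to the given ranges.
  (2.5, 5.5, 195°): beam 1 = 0.5176 ≠ 4.0415 ✗
  (2.5, 1.5, 300°): beam 1 = 1.0000 ≠ 4.0415 ✗
  (4.5, 2.5, 120°): beam 1 = 2.8868 ≠ 4.0415 ✗
  (1.5, 5.5, 120°): beam 1 = 1.0000 ≠ 4.0415 ✗
  …
  (1.5, 3.5, 60°): r_1=4.0415, r_2=1.5529, r_3=2.8868, r_4=1.9319, r_5=0.5774 — all match ✓
Only this pose fits every beam.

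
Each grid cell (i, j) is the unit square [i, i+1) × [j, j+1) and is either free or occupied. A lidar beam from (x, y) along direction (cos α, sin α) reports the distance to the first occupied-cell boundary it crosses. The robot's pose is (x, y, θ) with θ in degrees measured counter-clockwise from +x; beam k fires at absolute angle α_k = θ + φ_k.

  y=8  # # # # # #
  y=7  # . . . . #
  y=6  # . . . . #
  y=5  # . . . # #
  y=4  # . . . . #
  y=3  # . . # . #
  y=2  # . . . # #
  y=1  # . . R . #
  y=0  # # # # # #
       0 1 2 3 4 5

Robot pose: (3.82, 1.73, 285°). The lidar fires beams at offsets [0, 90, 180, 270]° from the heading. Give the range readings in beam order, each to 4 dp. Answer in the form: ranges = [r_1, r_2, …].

ranges = [0.7558, 1.0432, 1.3148, 2.8205]

beam 1: φ=0°, α=285°
  dir = (cos 285°, sin 285°) = (0.2588, -0.9659); from cell (3,1)
  next x-line at t=0.6955, next y-line at t=0.7558; Δt_x=3.8637, Δt_y=1.0353
    x: enter (4,1) at t=0.6955
    y: enter (4,0) at t=0.7558 ← occupied
  → r_1 = 0.7558
beam 2: φ=90°, α=15°
  dir = (cos 15°, sin 15°) = (0.9659, 0.2588); from cell (3,1)
  next x-line at t=0.1863, next y-line at t=1.0432; Δt_x=1.0353, Δt_y=3.8637
    x: enter (4,1) at t=0.1863
    y: enter (4,2) at t=1.0432 ← occupied
  → r_2 = 1.0432
beam 3: φ=180°, α=105°
  dir = (cos 105°, sin 105°) = (-0.2588, 0.9659); from cell (3,1)
  next x-line at t=3.1682, next y-line at t=0.2795; Δt_x=3.8637, Δt_y=1.0353
    y: enter (3,2) at t=0.2795
    y: enter (3,3) at t=1.3148 ← occupied
  → r_3 = 1.3148
beam 4: φ=270°, α=195°
  dir = (cos 195°, sin 195°) = (-0.9659, -0.2588); from cell (3,1)
  next x-line at t=0.8489, next y-line at t=2.8205; Δt_x=1.0353, Δt_y=3.8637
    x: enter (2,1) at t=0.8489
    x: enter (1,1) at t=1.8842
    y: enter (1,0) at t=2.8205 ← occupied
  → r_4 = 2.8205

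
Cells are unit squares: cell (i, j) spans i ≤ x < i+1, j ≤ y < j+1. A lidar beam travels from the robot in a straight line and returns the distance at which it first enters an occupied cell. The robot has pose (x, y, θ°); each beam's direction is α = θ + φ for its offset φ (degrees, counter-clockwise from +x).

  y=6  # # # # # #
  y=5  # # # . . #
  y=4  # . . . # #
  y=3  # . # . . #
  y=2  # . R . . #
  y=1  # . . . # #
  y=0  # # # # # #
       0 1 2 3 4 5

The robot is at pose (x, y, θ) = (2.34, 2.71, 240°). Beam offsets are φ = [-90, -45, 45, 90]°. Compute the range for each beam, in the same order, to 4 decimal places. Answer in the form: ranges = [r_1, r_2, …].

ranges = [1.5473, 1.3873, 1.7703, 1.9168]

beam 1: φ=-90°, α=150°
  direction (-0.8660, 0.5000); cell (2,2); t to first gridline: x 0.3926, y 0.5800 (then +1.1547 / +2.0000)
    (1,2) via x @ 0.3926
    (1,3) via y @ 0.5800
    (0,3) via x @ 1.5473  # hit
  → r_1 = 1.5473
beam 2: φ=-45°, α=195°
  direction (-0.9659, -0.2588); cell (2,2); t to first gridline: x 0.3520, y 2.7432 (then +1.0353 / +3.8637)
    (1,2) via x @ 0.3520
    (0,2) via x @ 1.3873  # hit
  → r_2 = 1.3873
beam 3: φ=45°, α=285°
  direction (0.2588, -0.9659); cell (2,2); t to first gridline: x 2.5500, y 0.7350 (then +3.8637 / +1.0353)
    (2,1) via y @ 0.7350
    (2,0) via y @ 1.7703  # hit
  → r_3 = 1.7703
beam 4: φ=90°, α=330°
  direction (0.8660, -0.5000); cell (2,2); t to first gridline: x 0.7621, y 1.4200 (then +1.1547 / +2.0000)
    (3,2) via x @ 0.7621
    (3,1) via y @ 1.4200
    (4,1) via x @ 1.9168  # hit
  → r_4 = 1.9168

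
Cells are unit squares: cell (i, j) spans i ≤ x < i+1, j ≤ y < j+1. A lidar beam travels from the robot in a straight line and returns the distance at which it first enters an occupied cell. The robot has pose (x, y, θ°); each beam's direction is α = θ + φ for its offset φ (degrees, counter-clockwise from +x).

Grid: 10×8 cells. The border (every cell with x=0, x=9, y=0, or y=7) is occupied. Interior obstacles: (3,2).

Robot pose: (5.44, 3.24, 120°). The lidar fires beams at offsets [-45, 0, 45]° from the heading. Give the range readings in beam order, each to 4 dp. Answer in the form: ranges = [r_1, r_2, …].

beam 1: φ=-45°, α=75°
  dir = (cos 75°, sin 75°) = (0.2588, 0.9659); from cell (5,3)
  next x-line at t=2.1637, next y-line at t=0.7868; Δt_x=3.8637, Δt_y=1.0353
    y: enter (5,4) at t=0.7868
    y: enter (5,5) at t=1.8221
    x: enter (6,5) at t=2.1637
    y: enter (6,6) at t=2.8574
    y: enter (6,7) at t=3.8926 ← occupied
  → r_1 = 3.8926
beam 2: φ=0°, α=120°
  dir = (cos 120°, sin 120°) = (-0.5000, 0.8660); from cell (5,3)
  next x-line at t=0.8800, next y-line at t=0.8776; Δt_x=2.0000, Δt_y=1.1547
    y: enter (5,4) at t=0.8776
    x: enter (4,4) at t=0.8800
    y: enter (4,5) at t=2.0323
    x: enter (3,5) at t=2.8800
    y: enter (3,6) at t=3.1870
    y: enter (3,7) at t=4.3417 ← occupied
  → r_2 = 4.3417
beam 3: φ=45°, α=165°
  dir = (cos 165°, sin 165°) = (-0.9659, 0.2588); from cell (5,3)
  next x-line at t=0.4555, next y-line at t=2.9364; Δt_x=1.0353, Δt_y=3.8637
    x: enter (4,3) at t=0.4555
    x: enter (3,3) at t=1.4908
    x: enter (2,3) at t=2.5261
    y: enter (2,4) at t=2.9364
    x: enter (1,4) at t=3.5614
    x: enter (0,4) at t=4.5966 ← occupied
  → r_3 = 4.5966

ranges = [3.8926, 4.3417, 4.5966]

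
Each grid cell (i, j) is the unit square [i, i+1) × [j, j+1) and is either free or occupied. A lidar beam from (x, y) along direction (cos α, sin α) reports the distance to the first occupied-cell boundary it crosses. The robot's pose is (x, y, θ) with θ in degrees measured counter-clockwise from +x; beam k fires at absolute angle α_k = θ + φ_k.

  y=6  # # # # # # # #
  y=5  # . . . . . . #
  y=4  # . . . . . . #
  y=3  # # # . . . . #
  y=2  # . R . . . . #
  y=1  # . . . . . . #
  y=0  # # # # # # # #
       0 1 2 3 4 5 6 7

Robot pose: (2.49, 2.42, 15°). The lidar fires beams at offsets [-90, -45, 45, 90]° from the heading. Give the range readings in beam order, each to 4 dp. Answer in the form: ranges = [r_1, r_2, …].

ranges = [1.4701, 2.8400, 0.6697, 0.6005]

beam 1: φ=-90°, α=285°
  d=(0.2588,-0.9659)  start (2,2)  tX=1.9705 tY=0.4348  stride 1/|dx|=3.8637 1/|dy|=1.0353
    cross y-line → (2,1), t=0.4348
    cross y-line → (2,0), t=1.4701 (wall)
  → r_1 = 1.4701
beam 2: φ=-45°, α=330°
  d=(0.8660,-0.5000)  start (2,2)  tX=0.5889 tY=0.8400  stride 1/|dx|=1.1547 1/|dy|=2.0000
    cross x-line → (3,2), t=0.5889
    cross y-line → (3,1), t=0.8400
    cross x-line → (4,1), t=1.7436
    cross y-line → (4,0), t=2.8400 (wall)
  → r_2 = 2.8400
beam 3: φ=45°, α=60°
  d=(0.5000,0.8660)  start (2,2)  tX=1.0200 tY=0.6697  stride 1/|dx|=2.0000 1/|dy|=1.1547
    cross y-line → (2,3), t=0.6697 (wall)
  → r_3 = 0.6697
beam 4: φ=90°, α=105°
  d=(-0.2588,0.9659)  start (2,2)  tX=1.8932 tY=0.6005  stride 1/|dx|=3.8637 1/|dy|=1.0353
    cross y-line → (2,3), t=0.6005 (wall)
  → r_4 = 0.6005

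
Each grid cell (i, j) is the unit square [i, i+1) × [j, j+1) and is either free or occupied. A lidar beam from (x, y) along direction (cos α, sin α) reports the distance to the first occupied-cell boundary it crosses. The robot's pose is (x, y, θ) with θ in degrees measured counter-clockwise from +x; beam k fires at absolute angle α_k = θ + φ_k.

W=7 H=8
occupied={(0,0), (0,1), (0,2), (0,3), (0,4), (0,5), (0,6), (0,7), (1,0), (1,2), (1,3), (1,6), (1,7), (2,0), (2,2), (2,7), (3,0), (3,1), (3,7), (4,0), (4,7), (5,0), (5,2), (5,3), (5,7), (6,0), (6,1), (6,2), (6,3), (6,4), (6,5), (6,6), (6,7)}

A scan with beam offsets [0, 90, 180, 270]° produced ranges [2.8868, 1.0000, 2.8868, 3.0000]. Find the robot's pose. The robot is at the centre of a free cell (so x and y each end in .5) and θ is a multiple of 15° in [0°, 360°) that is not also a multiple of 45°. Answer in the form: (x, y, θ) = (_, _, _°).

Enumerate (i+0.5, j+0.5, θ) over the 23 free cells and 16 admissible headings. For each, cast all 4 beams and compare to the given ranges.
  (3.5, 2.5, 195°): beam 1 = 0.5176 ≠ 2.8868 ✗
  (1.5, 1.5, 105°): beam 1 = 0.5176 ≠ 2.8868 ✗
  (3.5, 6.5, 300°): beam 1 = 3.0000 ≠ 2.8868 ✗
  …
  (4.5, 4.5, 240°): r_1=2.8868, r_2=1.0000, r_3=2.8868, r_4=3.0000 — all match ✓
Unique over the lattice → pose = (4.5, 4.5, 240°).

(x, y, θ) = (4.5, 4.5, 240°)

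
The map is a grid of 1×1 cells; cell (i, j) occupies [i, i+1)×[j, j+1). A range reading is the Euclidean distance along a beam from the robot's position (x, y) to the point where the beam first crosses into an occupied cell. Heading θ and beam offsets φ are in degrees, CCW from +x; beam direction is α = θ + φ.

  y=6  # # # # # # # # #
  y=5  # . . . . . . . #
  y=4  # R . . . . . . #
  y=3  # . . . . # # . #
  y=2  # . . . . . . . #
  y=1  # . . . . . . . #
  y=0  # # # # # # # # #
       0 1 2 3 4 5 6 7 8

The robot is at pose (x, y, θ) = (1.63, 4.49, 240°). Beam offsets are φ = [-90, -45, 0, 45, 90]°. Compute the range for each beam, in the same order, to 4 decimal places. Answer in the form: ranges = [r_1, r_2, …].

ranges = [0.7275, 0.6522, 1.2600, 3.6131, 6.9800]

beam 1: φ=-90°, α=150°
  cosα=-0.8660 sinα=0.5000 | (1,4) | tMaxX 0.7275 tMaxY 1.0200 | tΔX 1.1547 tΔY 2.0000
    t=0.7275 [x] (0,4) — stop
  → r_1 = 0.7275
beam 2: φ=-45°, α=195°
  cosα=-0.9659 sinα=-0.2588 | (1,4) | tMaxX 0.6522 tMaxY 1.8932 | tΔX 1.0353 tΔY 3.8637
    t=0.6522 [x] (0,4) — stop
  → r_2 = 0.6522
beam 3: φ=0°, α=240°
  cosα=-0.5000 sinα=-0.8660 | (1,4) | tMaxX 1.2600 tMaxY 0.5658 | tΔX 2.0000 tΔY 1.1547
    t=0.5658 [y] (1,3)
    t=1.2600 [x] (0,3) — stop
  → r_3 = 1.2600
beam 4: φ=45°, α=285°
  cosα=0.2588 sinα=-0.9659 | (1,4) | tMaxX 1.4296 tMaxY 0.5073 | tΔX 3.8637 tΔY 1.0353
    t=0.5073 [y] (1,3)
    t=1.4296 [x] (2,3)
    t=1.5426 [y] (2,2)
    t=2.5778 [y] (2,1)
    t=3.6131 [y] (2,0) — stop
  → r_4 = 3.6131
beam 5: φ=90°, α=330°
  cosα=0.8660 sinα=-0.5000 | (1,4) | tMaxX 0.4272 tMaxY 0.9800 | tΔX 1.1547 tΔY 2.0000
    t=0.4272 [x] (2,4)
    t=0.9800 [y] (2,3)
    t=1.5819 [x] (3,3)
    t=2.7366 [x] (4,3)
    t=2.9800 [y] (4,2)
    t=3.8913 [x] (5,2)
    t=4.9800 [y] (5,1)
    t=5.0460 [x] (6,1)
    t=6.2007 [x] (7,1)
    t=6.9800 [y] (7,0) — stop
  → r_5 = 6.9800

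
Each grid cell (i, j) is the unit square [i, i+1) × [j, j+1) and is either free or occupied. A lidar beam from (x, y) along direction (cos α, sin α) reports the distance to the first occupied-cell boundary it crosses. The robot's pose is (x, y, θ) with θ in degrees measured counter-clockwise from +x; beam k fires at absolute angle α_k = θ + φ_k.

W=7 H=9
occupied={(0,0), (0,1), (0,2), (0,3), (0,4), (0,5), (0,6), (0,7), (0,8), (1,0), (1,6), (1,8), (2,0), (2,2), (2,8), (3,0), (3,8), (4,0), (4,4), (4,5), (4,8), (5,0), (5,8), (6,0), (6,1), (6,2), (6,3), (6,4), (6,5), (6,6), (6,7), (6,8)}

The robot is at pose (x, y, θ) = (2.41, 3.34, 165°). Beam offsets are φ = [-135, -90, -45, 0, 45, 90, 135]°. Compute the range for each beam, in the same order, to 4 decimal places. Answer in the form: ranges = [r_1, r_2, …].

ranges = [1.8360, 4.8244, 2.8200, 1.4597, 1.6281, 0.3520, 0.3926]

beam 1: φ=-135°, α=30°
  direction (0.8660, 0.5000); cell (2,3); t to first gridline: x 0.6813, y 1.3200 (then +1.1547 / +2.0000)
    (3,3) via x @ 0.6813
    (3,4) via y @ 1.3200
    (4,4) via x @ 1.8360  # hit
  → r_1 = 1.8360
beam 2: φ=-90°, α=75°
  direction (0.2588, 0.9659); cell (2,3); t to first gridline: x 2.2796, y 0.6833 (then +3.8637 / +1.0353)
    (2,4) via y @ 0.6833
    (2,5) via y @ 1.7186
    (3,5) via x @ 2.2796
    (3,6) via y @ 2.7538
    (3,7) via y @ 3.7891
    (3,8) via y @ 4.8244  # hit
  → r_2 = 4.8244
beam 3: φ=-45°, α=120°
  direction (-0.5000, 0.8660); cell (2,3); t to first gridline: x 0.8200, y 0.7621 (then +2.0000 / +1.1547)
    (2,4) via y @ 0.7621
    (1,4) via x @ 0.8200
    (1,5) via y @ 1.9168
    (0,5) via x @ 2.8200  # hit
  → r_3 = 2.8200
beam 4: φ=0°, α=165°
  direction (-0.9659, 0.2588); cell (2,3); t to first gridline: x 0.4245, y 2.5500 (then +1.0353 / +3.8637)
    (1,3) via x @ 0.4245
    (0,3) via x @ 1.4597  # hit
  → r_4 = 1.4597
beam 5: φ=45°, α=210°
  direction (-0.8660, -0.5000); cell (2,3); t to first gridline: x 0.4734, y 0.6800 (then +1.1547 / +2.0000)
    (1,3) via x @ 0.4734
    (1,2) via y @ 0.6800
    (0,2) via x @ 1.6281  # hit
  → r_5 = 1.6281
beam 6: φ=90°, α=255°
  direction (-0.2588, -0.9659); cell (2,3); t to first gridline: x 1.5841, y 0.3520 (then +3.8637 / +1.0353)
    (2,2) via y @ 0.3520  # hit
  → r_6 = 0.3520
beam 7: φ=135°, α=300°
  direction (0.5000, -0.8660); cell (2,3); t to first gridline: x 1.1800, y 0.3926 (then +2.0000 / +1.1547)
    (2,2) via y @ 0.3926  # hit
  → r_7 = 0.3926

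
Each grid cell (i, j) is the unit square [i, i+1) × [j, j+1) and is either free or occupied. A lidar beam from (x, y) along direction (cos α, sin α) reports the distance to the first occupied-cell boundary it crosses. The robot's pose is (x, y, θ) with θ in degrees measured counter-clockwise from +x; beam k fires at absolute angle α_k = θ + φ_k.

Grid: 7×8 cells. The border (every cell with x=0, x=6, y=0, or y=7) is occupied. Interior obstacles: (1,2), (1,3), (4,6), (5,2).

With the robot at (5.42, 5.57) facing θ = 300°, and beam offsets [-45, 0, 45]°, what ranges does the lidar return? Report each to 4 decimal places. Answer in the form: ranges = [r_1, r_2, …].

ranges = [4.7312, 1.1600, 0.6005]

beam 1: φ=-45°, α=255°
  d=(-0.2588,-0.9659)  start (5,5)  tX=1.6228 tY=0.5901  stride 1/|dx|=3.8637 1/|dy|=1.0353
    cross y-line → (5,4), t=0.5901
    cross x-line → (4,4), t=1.6228
    cross y-line → (4,3), t=1.6254
    cross y-line → (4,2), t=2.6607
    cross y-line → (4,1), t=3.6959
    cross y-line → (4,0), t=4.7312 (wall)
  → r_1 = 4.7312
beam 2: φ=0°, α=300°
  d=(0.5000,-0.8660)  start (5,5)  tX=1.1600 tY=0.6582  stride 1/|dx|=2.0000 1/|dy|=1.1547
    cross y-line → (5,4), t=0.6582
    cross x-line → (6,4), t=1.1600 (wall)
  → r_2 = 1.1600
beam 3: φ=45°, α=345°
  d=(0.9659,-0.2588)  start (5,5)  tX=0.6005 tY=2.2023  stride 1/|dx|=1.0353 1/|dy|=3.8637
    cross x-line → (6,5), t=0.6005 (wall)
  → r_3 = 0.6005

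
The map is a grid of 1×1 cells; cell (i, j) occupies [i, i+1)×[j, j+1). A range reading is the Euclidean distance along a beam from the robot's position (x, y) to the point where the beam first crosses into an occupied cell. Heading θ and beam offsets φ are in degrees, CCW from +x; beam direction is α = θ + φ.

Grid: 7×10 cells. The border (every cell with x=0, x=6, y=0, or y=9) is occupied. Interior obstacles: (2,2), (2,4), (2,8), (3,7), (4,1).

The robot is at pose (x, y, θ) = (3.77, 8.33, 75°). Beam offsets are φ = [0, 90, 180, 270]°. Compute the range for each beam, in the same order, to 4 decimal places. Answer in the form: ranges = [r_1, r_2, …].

ranges = [0.6936, 0.7972, 0.3416, 2.3087]

beam 1: φ=0°, α=75°
  cosα=0.2588 sinα=0.9659 | (3,8) | tMaxX 0.8887 tMaxY 0.6936 | tΔX 3.8637 tΔY 1.0353
    t=0.6936 [y] (3,9) — stop
  → r_1 = 0.6936
beam 2: φ=90°, α=165°
  cosα=-0.9659 sinα=0.2588 | (3,8) | tMaxX 0.7972 tMaxY 2.5887 | tΔX 1.0353 tΔY 3.8637
    t=0.7972 [x] (2,8) — stop
  → r_2 = 0.7972
beam 3: φ=180°, α=255°
  cosα=-0.2588 sinα=-0.9659 | (3,8) | tMaxX 2.9751 tMaxY 0.3416 | tΔX 3.8637 tΔY 1.0353
    t=0.3416 [y] (3,7) — stop
  → r_3 = 0.3416
beam 4: φ=270°, α=345°
  cosα=0.9659 sinα=-0.2588 | (3,8) | tMaxX 0.2381 tMaxY 1.2750 | tΔX 1.0353 tΔY 3.8637
    t=0.2381 [x] (4,8)
    t=1.2734 [x] (5,8)
    t=1.2750 [y] (5,7)
    t=2.3087 [x] (6,7) — stop
  → r_4 = 2.3087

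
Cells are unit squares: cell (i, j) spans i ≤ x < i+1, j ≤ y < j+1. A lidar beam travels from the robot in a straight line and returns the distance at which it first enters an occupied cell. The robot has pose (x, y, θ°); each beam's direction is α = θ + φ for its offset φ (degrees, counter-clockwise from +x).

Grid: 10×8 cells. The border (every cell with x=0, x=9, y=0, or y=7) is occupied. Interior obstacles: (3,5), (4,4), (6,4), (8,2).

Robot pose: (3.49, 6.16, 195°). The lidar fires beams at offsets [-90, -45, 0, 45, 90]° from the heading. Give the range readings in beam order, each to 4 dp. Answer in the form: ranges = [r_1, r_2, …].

beam 1: φ=-90°, α=105°
  direction (-0.2588, 0.9659); cell (3,6); t to first gridline: x 1.8932, y 0.8696 (then +3.8637 / +1.0353)
    (3,7) via y @ 0.8696  # hit
  → r_1 = 0.8696
beam 2: φ=-45°, α=150°
  direction (-0.8660, 0.5000); cell (3,6); t to first gridline: x 0.5658, y 1.6800 (then +1.1547 / +2.0000)
    (2,6) via x @ 0.5658
    (2,7) via y @ 1.6800  # hit
  → r_2 = 1.6800
beam 3: φ=0°, α=195°
  direction (-0.9659, -0.2588); cell (3,6); t to first gridline: x 0.5073, y 0.6182 (then +1.0353 / +3.8637)
    (2,6) via x @ 0.5073
    (2,5) via y @ 0.6182
    (1,5) via x @ 1.5426
    (0,5) via x @ 2.5778  # hit
  → r_3 = 2.5778
beam 4: φ=45°, α=240°
  direction (-0.5000, -0.8660); cell (3,6); t to first gridline: x 0.9800, y 0.1848 (then +2.0000 / +1.1547)
    (3,5) via y @ 0.1848  # hit
  → r_4 = 0.1848
beam 5: φ=90°, α=285°
  direction (0.2588, -0.9659); cell (3,6); t to first gridline: x 1.9705, y 0.1656 (then +3.8637 / +1.0353)
    (3,5) via y @ 0.1656  # hit
  → r_5 = 0.1656

ranges = [0.8696, 1.6800, 2.5778, 0.1848, 0.1656]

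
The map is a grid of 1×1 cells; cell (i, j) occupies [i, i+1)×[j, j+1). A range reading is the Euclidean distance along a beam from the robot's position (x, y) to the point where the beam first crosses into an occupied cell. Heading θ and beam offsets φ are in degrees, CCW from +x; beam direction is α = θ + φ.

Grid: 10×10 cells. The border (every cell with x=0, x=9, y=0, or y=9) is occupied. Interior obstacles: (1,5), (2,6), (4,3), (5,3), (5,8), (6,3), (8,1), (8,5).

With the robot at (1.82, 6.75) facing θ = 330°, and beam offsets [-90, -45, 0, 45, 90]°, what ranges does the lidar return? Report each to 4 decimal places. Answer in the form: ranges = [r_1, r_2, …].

beam 1: φ=-90°, α=240°
  dir = (cos 240°, sin 240°) = (-0.5000, -0.8660); from cell (1,6)
  next x-line at t=1.6400, next y-line at t=0.8660; Δt_x=2.0000, Δt_y=1.1547
    y: enter (1,5) at t=0.8660 ← occupied
  → r_1 = 0.8660
beam 2: φ=-45°, α=285°
  dir = (cos 285°, sin 285°) = (0.2588, -0.9659); from cell (1,6)
  next x-line at t=0.6955, next y-line at t=0.7765; Δt_x=3.8637, Δt_y=1.0353
    x: enter (2,6) at t=0.6955 ← occupied
  → r_2 = 0.6955
beam 3: φ=0°, α=330°
  dir = (cos 330°, sin 330°) = (0.8660, -0.5000); from cell (1,6)
  next x-line at t=0.2078, next y-line at t=1.5000; Δt_x=1.1547, Δt_y=2.0000
    x: enter (2,6) at t=0.2078 ← occupied
  → r_3 = 0.2078
beam 4: φ=45°, α=15°
  dir = (cos 15°, sin 15°) = (0.9659, 0.2588); from cell (1,6)
  next x-line at t=0.1863, next y-line at t=0.9659; Δt_x=1.0353, Δt_y=3.8637
    x: enter (2,6) at t=0.1863 ← occupied
  → r_4 = 0.1863
beam 5: φ=90°, α=60°
  dir = (cos 60°, sin 60°) = (0.5000, 0.8660); from cell (1,6)
  next x-line at t=0.3600, next y-line at t=0.2887; Δt_x=2.0000, Δt_y=1.1547
    y: enter (1,7) at t=0.2887
    x: enter (2,7) at t=0.3600
    y: enter (2,8) at t=1.4434
    x: enter (3,8) at t=2.3600
    y: enter (3,9) at t=2.5981 ← occupied
  → r_5 = 2.5981

ranges = [0.8660, 0.6955, 0.2078, 0.1863, 2.5981]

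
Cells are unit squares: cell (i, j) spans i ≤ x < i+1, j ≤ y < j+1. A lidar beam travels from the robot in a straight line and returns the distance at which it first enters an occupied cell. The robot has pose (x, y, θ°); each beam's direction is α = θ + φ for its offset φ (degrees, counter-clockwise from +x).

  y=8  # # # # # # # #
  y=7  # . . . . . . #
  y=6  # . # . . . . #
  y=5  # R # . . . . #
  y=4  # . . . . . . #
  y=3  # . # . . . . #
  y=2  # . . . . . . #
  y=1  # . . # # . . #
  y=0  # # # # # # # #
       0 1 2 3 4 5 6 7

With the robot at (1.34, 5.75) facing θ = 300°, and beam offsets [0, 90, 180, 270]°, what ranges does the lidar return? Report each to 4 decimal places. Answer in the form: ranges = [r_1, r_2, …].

beam 1: φ=0°, α=300°
  dir = (cos 300°, sin 300°) = (0.5000, -0.8660); from cell (1,5)
  next x-line at t=1.3200, next y-line at t=0.8660; Δt_x=2.0000, Δt_y=1.1547
    y: enter (1,4) at t=0.8660
    x: enter (2,4) at t=1.3200
    y: enter (2,3) at t=2.0207 ← occupied
  → r_1 = 2.0207
beam 2: φ=90°, α=30°
  dir = (cos 30°, sin 30°) = (0.8660, 0.5000); from cell (1,5)
  next x-line at t=0.7621, next y-line at t=0.5000; Δt_x=1.1547, Δt_y=2.0000
    y: enter (1,6) at t=0.5000
    x: enter (2,6) at t=0.7621 ← occupied
  → r_2 = 0.7621
beam 3: φ=180°, α=120°
  dir = (cos 120°, sin 120°) = (-0.5000, 0.8660); from cell (1,5)
  next x-line at t=0.6800, next y-line at t=0.2887; Δt_x=2.0000, Δt_y=1.1547
    y: enter (1,6) at t=0.2887
    x: enter (0,6) at t=0.6800 ← occupied
  → r_3 = 0.6800
beam 4: φ=270°, α=210°
  dir = (cos 210°, sin 210°) = (-0.8660, -0.5000); from cell (1,5)
  next x-line at t=0.3926, next y-line at t=1.5000; Δt_x=1.1547, Δt_y=2.0000
    x: enter (0,5) at t=0.3926 ← occupied
  → r_4 = 0.3926

ranges = [2.0207, 0.7621, 0.6800, 0.3926]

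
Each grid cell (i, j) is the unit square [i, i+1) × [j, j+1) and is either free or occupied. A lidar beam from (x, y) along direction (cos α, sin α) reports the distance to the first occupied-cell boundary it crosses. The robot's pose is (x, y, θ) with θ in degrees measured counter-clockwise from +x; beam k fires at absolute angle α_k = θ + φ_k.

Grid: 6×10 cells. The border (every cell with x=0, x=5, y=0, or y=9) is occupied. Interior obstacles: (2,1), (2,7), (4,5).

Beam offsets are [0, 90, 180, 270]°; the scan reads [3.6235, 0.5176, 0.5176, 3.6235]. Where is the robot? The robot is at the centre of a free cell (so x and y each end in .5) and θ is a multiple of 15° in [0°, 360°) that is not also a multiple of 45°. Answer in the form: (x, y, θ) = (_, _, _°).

(x, y, θ) = (4.5, 4.5, 255°)

Candidates: 29 free-cell centres × 16 headings = 464 poses. Raycast each; keep the one whose scan matches to 4 dp.
  (1.5, 3.5, 345°): beam 2 = 3.6235 ≠ 0.5176 ✗
  (2.5, 8.5, 165°): beam 1 = 1.5529 ≠ 3.6235 ✗
  (4.5, 6.5, 240°): beam 1 = 0.5774 ≠ 3.6235 ✗
  …
  (4.5, 4.5, 255°): r_1=3.6235, r_2=0.5176, r_3=0.5176, r_4=3.6235 — all match ✓
Unique over the lattice → pose = (4.5, 4.5, 255°).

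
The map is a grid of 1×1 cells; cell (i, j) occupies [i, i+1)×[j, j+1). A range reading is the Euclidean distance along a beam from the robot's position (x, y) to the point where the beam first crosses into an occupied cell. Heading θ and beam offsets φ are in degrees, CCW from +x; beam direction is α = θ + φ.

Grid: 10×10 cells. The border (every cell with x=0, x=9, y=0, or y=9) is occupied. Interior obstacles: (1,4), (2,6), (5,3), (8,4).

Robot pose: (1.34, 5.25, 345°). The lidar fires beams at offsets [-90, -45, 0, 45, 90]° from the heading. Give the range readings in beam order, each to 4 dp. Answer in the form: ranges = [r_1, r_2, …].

ranges = [0.2588, 0.2887, 7.9302, 1.5000, 3.8823]

beam 1: φ=-90°, α=255°
  direction (-0.2588, -0.9659); cell (1,5); t to first gridline: x 1.3137, y 0.2588 (then +3.8637 / +1.0353)
    (1,4) via y @ 0.2588  # hit
  → r_1 = 0.2588
beam 2: φ=-45°, α=300°
  direction (0.5000, -0.8660); cell (1,5); t to first gridline: x 1.3200, y 0.2887 (then +2.0000 / +1.1547)
    (1,4) via y @ 0.2887  # hit
  → r_2 = 0.2887
beam 3: φ=0°, α=345°
  direction (0.9659, -0.2588); cell (1,5); t to first gridline: x 0.6833, y 0.9659 (then +1.0353 / +3.8637)
    (2,5) via x @ 0.6833
    (2,4) via y @ 0.9659
    (3,4) via x @ 1.7186
    (4,4) via x @ 2.7538
    (5,4) via x @ 3.7891
    (6,4) via x @ 4.8244
    (6,3) via y @ 4.8296
    (7,3) via x @ 5.8597
    (8,3) via x @ 6.8949
    (9,3) via x @ 7.9302  # hit
  → r_3 = 7.9302
beam 4: φ=45°, α=30°
  direction (0.8660, 0.5000); cell (1,5); t to first gridline: x 0.7621, y 1.5000 (then +1.1547 / +2.0000)
    (2,5) via x @ 0.7621
    (2,6) via y @ 1.5000  # hit
  → r_4 = 1.5000
beam 5: φ=90°, α=75°
  direction (0.2588, 0.9659); cell (1,5); t to first gridline: x 2.5500, y 0.7765 (then +3.8637 / +1.0353)
    (1,6) via y @ 0.7765
    (1,7) via y @ 1.8117
    (2,7) via x @ 2.5500
    (2,8) via y @ 2.8470
    (2,9) via y @ 3.8823  # hit
  → r_5 = 3.8823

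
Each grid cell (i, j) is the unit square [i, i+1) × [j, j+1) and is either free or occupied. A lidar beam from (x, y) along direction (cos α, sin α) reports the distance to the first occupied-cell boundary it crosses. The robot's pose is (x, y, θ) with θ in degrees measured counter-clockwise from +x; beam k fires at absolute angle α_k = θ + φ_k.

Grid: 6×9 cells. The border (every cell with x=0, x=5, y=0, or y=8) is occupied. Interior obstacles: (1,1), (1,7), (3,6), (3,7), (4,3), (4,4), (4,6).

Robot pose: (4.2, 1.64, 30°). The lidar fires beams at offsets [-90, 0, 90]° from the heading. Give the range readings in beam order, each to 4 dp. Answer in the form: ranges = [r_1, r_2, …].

beam 1: φ=-90°, α=300°
  direction (0.5000, -0.8660); cell (4,1); t to first gridline: x 1.6000, y 0.7390 (then +2.0000 / +1.1547)
    (4,0) via y @ 0.7390  # hit
  → r_1 = 0.7390
beam 2: φ=0°, α=30°
  direction (0.8660, 0.5000); cell (4,1); t to first gridline: x 0.9238, y 0.7200 (then +1.1547 / +2.0000)
    (4,2) via y @ 0.7200
    (5,2) via x @ 0.9238  # hit
  → r_2 = 0.9238
beam 3: φ=90°, α=120°
  direction (-0.5000, 0.8660); cell (4,1); t to first gridline: x 0.4000, y 0.4157 (then +2.0000 / +1.1547)
    (3,1) via x @ 0.4000
    (3,2) via y @ 0.4157
    (3,3) via y @ 1.5704
    (2,3) via x @ 2.4000
    (2,4) via y @ 2.7251
    (2,5) via y @ 3.8798
    (1,5) via x @ 4.4000
    (1,6) via y @ 5.0345
    (1,7) via y @ 6.1892  # hit
  → r_3 = 6.1892

ranges = [0.7390, 0.9238, 6.1892]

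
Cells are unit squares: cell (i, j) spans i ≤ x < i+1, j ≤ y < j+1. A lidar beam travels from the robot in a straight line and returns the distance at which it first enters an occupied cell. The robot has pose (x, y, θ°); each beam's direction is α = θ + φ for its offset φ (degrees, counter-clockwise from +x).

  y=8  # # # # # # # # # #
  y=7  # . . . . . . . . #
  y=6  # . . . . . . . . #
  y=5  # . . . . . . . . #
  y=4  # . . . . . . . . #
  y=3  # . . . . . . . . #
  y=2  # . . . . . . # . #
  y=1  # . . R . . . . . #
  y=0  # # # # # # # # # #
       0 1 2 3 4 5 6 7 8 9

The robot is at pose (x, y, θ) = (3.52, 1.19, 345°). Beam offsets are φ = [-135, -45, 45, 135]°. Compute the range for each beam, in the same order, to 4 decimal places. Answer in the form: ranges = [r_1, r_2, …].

beam 1: φ=-135°, α=210°
  direction (-0.8660, -0.5000); cell (3,1); t to first gridline: x 0.6004, y 0.3800 (then +1.1547 / +2.0000)
    (3,0) via y @ 0.3800  # hit
  → r_1 = 0.3800
beam 2: φ=-45°, α=300°
  direction (0.5000, -0.8660); cell (3,1); t to first gridline: x 0.9600, y 0.2194 (then +2.0000 / +1.1547)
    (3,0) via y @ 0.2194  # hit
  → r_2 = 0.2194
beam 3: φ=45°, α=30°
  direction (0.8660, 0.5000); cell (3,1); t to first gridline: x 0.5543, y 1.6200 (then +1.1547 / +2.0000)
    (4,1) via x @ 0.5543
    (4,2) via y @ 1.6200
    (5,2) via x @ 1.7090
    (6,2) via x @ 2.8637
    (6,3) via y @ 3.6200
    (7,3) via x @ 4.0184
    (8,3) via x @ 5.1731
    (8,4) via y @ 5.6200
    (9,4) via x @ 6.3278  # hit
  → r_3 = 6.3278
beam 4: φ=135°, α=120°
  direction (-0.5000, 0.8660); cell (3,1); t to first gridline: x 1.0400, y 0.9353 (then +2.0000 / +1.1547)
    (3,2) via y @ 0.9353
    (2,2) via x @ 1.0400
    (2,3) via y @ 2.0900
    (1,3) via x @ 3.0400
    (1,4) via y @ 3.2447
    (1,5) via y @ 4.3994
    (0,5) via x @ 5.0400  # hit
  → r_4 = 5.0400

ranges = [0.3800, 0.2194, 6.3278, 5.0400]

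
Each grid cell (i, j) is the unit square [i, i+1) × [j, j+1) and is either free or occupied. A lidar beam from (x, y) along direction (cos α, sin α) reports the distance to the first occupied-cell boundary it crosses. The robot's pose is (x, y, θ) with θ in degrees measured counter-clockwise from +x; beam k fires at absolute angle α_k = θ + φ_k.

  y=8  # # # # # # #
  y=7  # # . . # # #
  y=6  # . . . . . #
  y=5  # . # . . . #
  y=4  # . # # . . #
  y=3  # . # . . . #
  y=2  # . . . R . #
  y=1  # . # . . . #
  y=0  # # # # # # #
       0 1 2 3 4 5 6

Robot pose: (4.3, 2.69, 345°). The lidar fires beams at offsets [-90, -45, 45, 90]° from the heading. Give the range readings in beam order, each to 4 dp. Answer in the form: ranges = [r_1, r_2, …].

beam 1: φ=-90°, α=255°
  dir = (cos 255°, sin 255°) = (-0.2588, -0.9659); from cell (4,2)
  next x-line at t=1.1591, next y-line at t=0.7143; Δt_x=3.8637, Δt_y=1.0353
    y: enter (4,1) at t=0.7143
    x: enter (3,1) at t=1.1591
    y: enter (3,0) at t=1.7496 ← occupied
  → r_1 = 1.7496
beam 2: φ=-45°, α=300°
  dir = (cos 300°, sin 300°) = (0.5000, -0.8660); from cell (4,2)
  next x-line at t=1.4000, next y-line at t=0.7967; Δt_x=2.0000, Δt_y=1.1547
    y: enter (4,1) at t=0.7967
    x: enter (5,1) at t=1.4000
    y: enter (5,0) at t=1.9514 ← occupied
  → r_2 = 1.9514
beam 3: φ=45°, α=30°
  dir = (cos 30°, sin 30°) = (0.8660, 0.5000); from cell (4,2)
  next x-line at t=0.8083, next y-line at t=0.6200; Δt_x=1.1547, Δt_y=2.0000
    y: enter (4,3) at t=0.6200
    x: enter (5,3) at t=0.8083
    x: enter (6,3) at t=1.9630 ← occupied
  → r_3 = 1.9630
beam 4: φ=90°, α=75°
  dir = (cos 75°, sin 75°) = (0.2588, 0.9659); from cell (4,2)
  next x-line at t=2.7046, next y-line at t=0.3209; Δt_x=3.8637, Δt_y=1.0353
    y: enter (4,3) at t=0.3209
    y: enter (4,4) at t=1.3562
    y: enter (4,5) at t=2.3915
    x: enter (5,5) at t=2.7046
    y: enter (5,6) at t=3.4268
    y: enter (5,7) at t=4.4620 ← occupied
  → r_4 = 4.4620

ranges = [1.7496, 1.9514, 1.9630, 4.4620]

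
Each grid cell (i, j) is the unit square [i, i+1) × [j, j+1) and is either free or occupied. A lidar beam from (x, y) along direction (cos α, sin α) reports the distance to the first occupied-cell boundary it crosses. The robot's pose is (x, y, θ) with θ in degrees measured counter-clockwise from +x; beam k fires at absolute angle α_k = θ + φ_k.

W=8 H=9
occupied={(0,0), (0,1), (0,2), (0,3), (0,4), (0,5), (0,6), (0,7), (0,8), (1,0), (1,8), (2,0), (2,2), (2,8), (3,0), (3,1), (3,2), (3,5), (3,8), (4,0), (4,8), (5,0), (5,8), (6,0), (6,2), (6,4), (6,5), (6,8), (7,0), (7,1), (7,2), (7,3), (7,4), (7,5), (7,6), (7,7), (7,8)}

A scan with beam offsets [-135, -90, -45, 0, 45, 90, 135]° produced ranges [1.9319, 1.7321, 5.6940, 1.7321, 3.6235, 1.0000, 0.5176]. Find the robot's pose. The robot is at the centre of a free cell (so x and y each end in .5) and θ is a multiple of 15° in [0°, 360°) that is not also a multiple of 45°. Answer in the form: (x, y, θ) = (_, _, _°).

Enumerate (i+0.5, j+0.5, θ) over the 35 free cells and 16 admissible headings. For each, cast all 7 beams and compare to the given ranges.
  (4.5, 5.5, 150°): beam 1 = 1.5529 ≠ 1.9319 ✗
  (1.5, 6.5, 105°): beam 1 = 1.7321 ≠ 1.9319 ✗
  (4.5, 5.5, 195°): beam 1 = 2.8868 ≠ 1.9319 ✗
  …
  (1.5, 4.5, 30°): r_1=1.9319, r_2=1.7321, r_3=5.6940, r_4=1.7321, r_5=3.6235, r_6=1.0000, r_7=0.5176 — all match ✓
No second candidate reproduces the full scan.

(x, y, θ) = (1.5, 4.5, 30°)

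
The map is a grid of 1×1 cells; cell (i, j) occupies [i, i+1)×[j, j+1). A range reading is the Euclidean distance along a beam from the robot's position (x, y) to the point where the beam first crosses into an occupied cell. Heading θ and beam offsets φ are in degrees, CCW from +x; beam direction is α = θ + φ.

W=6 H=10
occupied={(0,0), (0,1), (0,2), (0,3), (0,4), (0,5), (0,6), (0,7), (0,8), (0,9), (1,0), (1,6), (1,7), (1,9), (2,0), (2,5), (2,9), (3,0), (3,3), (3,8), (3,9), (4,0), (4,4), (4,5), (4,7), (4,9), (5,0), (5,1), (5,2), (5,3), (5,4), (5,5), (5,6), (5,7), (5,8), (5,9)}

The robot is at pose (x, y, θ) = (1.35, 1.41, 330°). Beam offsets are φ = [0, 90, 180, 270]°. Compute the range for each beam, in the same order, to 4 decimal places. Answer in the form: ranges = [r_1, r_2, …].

beam 1: φ=0°, α=330°
  cosα=0.8660 sinα=-0.5000 | (1,1) | tMaxX 0.7506 tMaxY 0.8200 | tΔX 1.1547 tΔY 2.0000
    t=0.7506 [x] (2,1)
    t=0.8200 [y] (2,0) — stop
  → r_1 = 0.8200
beam 2: φ=90°, α=60°
  cosα=0.5000 sinα=0.8660 | (1,1) | tMaxX 1.3000 tMaxY 0.6813 | tΔX 2.0000 tΔY 1.1547
    t=0.6813 [y] (1,2)
    t=1.3000 [x] (2,2)
    t=1.8360 [y] (2,3)
    t=2.9907 [y] (2,4)
    t=3.3000 [x] (3,4)
    t=4.1454 [y] (3,5)
    t=5.3000 [x] (4,5) — stop
  → r_2 = 5.3000
beam 3: φ=180°, α=150°
  cosα=-0.8660 sinα=0.5000 | (1,1) | tMaxX 0.4041 tMaxY 1.1800 | tΔX 1.1547 tΔY 2.0000
    t=0.4041 [x] (0,1) — stop
  → r_3 = 0.4041
beam 4: φ=270°, α=240°
  cosα=-0.5000 sinα=-0.8660 | (1,1) | tMaxX 0.7000 tMaxY 0.4734 | tΔX 2.0000 tΔY 1.1547
    t=0.4734 [y] (1,0) — stop
  → r_4 = 0.4734

ranges = [0.8200, 5.3000, 0.4041, 0.4734]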